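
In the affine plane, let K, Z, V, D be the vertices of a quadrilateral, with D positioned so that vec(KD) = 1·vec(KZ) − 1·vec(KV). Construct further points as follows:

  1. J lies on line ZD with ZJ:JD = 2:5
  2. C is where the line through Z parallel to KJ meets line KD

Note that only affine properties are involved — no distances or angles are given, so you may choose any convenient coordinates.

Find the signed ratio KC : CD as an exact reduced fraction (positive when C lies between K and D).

KC:CD = -2/7

Choose coordinates K = (0, 0), Z = (1, 0), V = (0, 1), D = (1, -1).
1. J lies on line ZD with ZJ:JD = 2:5 ⇒ J = (1, -2/7)
2. C is where the line through Z parallel to KJ meets line KD ⇒ C = (-2/5, 2/5)
C = K + t·(D−K) with t = -2/5, so KC:CD = t:(1−t) = -2/5:7/5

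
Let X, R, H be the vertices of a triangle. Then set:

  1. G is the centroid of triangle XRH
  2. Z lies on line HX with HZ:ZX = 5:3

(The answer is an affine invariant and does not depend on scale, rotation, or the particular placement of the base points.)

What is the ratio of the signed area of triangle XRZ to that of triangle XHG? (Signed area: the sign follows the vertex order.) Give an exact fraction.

[XRZ]:[XHG] = -9/8

Work in coordinates with X = (0, 0), R = (1, 0), H = (0, 1).
1. G is the centroid of triangle XRH ⇒ G = (1/3, 1/3)
2. Z lies on line HX with HZ:ZX = 5:3 ⇒ Z = (0, 3/8)
2·[XRZ] = 3/8, 2·[XHG] = -1/3
[XRZ]:[XHG] = 3/8:-1/3 = -9/8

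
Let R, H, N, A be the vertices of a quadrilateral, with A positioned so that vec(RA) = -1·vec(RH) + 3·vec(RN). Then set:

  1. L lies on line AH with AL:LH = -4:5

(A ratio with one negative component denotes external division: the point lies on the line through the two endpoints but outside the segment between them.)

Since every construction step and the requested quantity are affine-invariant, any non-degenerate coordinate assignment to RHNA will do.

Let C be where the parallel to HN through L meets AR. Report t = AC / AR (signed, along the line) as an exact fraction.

t = -2

Assign R = (0, 0), H = (1, 0), N = (0, 1), A = (-1, 3) — the answer is frame-independent, so this choice is without loss of generality.
1. L lies on line AH with AL:LH = -4:5 ⇒ L = (-9, 15)
through L parallel to HN: direction (-1, 1); meets AR at C = (-3, 9)
C = A + t·(R−A) with t = -2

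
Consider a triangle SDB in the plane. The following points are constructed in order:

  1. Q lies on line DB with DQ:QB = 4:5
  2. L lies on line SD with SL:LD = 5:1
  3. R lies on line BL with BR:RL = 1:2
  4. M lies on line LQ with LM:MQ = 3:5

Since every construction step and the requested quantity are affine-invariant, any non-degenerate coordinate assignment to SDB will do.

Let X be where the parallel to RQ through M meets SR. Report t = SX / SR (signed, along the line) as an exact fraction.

Work in coordinates with S = (0, 0), D = (1, 0), B = (0, 1).
1. Q lies on line DB with DQ:QB = 4:5 ⇒ Q = (5/9, 4/9)
2. L lies on line SD with SL:LD = 5:1 ⇒ L = (5/6, 0)
3. R lies on line BL with BR:RL = 1:2 ⇒ R = (5/18, 2/3)
4. M lies on line LQ with LM:MQ = 3:5 ⇒ M = (35/48, 1/6)
through M parallel to RQ: direction (5/18, -2/9); meets SR at X = (15/64, 9/16)
X = S + t·(R−S) with t = 27/32

t = 27/32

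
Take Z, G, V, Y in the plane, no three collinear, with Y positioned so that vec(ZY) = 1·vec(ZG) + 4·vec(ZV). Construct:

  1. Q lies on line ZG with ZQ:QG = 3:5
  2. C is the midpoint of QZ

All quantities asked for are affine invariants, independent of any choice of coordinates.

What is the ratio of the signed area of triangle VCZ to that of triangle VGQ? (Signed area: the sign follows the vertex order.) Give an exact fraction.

[VCZ]:[VGQ] = 3/10

Work in coordinates with Z = (0, 0), G = (1, 0), V = (0, 1), Y = (1, 4).
1. Q lies on line ZG with ZQ:QG = 3:5 ⇒ Q = (3/8, 0)
2. C is the midpoint of QZ ⇒ C = (3/16, 0)
2·[VCZ] = -3/16, 2·[VGQ] = -5/8
[VCZ]:[VGQ] = -3/16:-5/8 = 3/10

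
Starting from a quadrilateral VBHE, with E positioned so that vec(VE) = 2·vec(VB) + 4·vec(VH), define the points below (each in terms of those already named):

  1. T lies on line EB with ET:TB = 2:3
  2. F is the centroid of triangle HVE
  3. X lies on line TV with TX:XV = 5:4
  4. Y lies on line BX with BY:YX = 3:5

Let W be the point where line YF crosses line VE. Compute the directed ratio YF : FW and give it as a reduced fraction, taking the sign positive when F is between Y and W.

Set V = (0, 0), B = (1, 0), H = (0, 1), E = (2, 4); any affine frame gives the same invariant.
1. T lies on line EB with ET:TB = 2:3 ⇒ T = (8/5, 12/5)
2. F is the centroid of triangle HVE ⇒ F = (2/3, 5/3)
3. X lies on line TV with TX:XV = 5:4 ⇒ X = (32/45, 16/15)
4. Y lies on line BX with BY:YX = 3:5 ⇒ Y = (107/120, 2/5)
line YF meets VE at W = (439/618, 439/309)
F = Y + t·(W−Y) with t = 103/83, so YF:FW = 103/83:-20/83

YF:FW = -103/20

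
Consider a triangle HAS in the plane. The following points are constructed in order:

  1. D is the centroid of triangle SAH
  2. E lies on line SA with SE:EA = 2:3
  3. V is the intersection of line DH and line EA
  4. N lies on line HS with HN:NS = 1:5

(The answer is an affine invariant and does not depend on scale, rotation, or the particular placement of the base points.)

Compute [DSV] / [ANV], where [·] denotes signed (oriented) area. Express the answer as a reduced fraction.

Set H = (0, 0), A = (1, 0), S = (0, 1); any affine frame gives the same invariant.
1. D is the centroid of triangle SAH ⇒ D = (1/3, 1/3)
2. E lies on line SA with SE:EA = 2:3 ⇒ E = (2/5, 3/5)
3. V is the intersection of line DH and line EA ⇒ V = (1/2, 1/2)
4. N lies on line HS with HN:NS = 1:5 ⇒ N = (0, 1/6)
2·[DSV] = -1/6, 2·[ANV] = -5/12
[DSV]:[ANV] = -1/6:-5/12 = 2/5

[DSV]:[ANV] = 2/5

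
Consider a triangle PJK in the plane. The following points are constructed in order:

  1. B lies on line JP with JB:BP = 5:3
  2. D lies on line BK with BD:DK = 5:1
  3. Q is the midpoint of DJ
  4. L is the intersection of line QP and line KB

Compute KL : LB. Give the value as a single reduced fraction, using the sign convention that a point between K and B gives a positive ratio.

Assign P = (0, 0), J = (1, 0), K = (0, 1) — the answer is frame-independent, so this choice is without loss of generality.
1. B lies on line JP with JB:BP = 5:3 ⇒ B = (3/8, 0)
2. D lies on line BK with BD:DK = 5:1 ⇒ D = (1/16, 5/6)
3. Q is the midpoint of DJ ⇒ Q = (17/32, 5/12)
4. L is the intersection of line QP and line KB ⇒ L = (51/176, 5/22)
L = K + t·(B−K) with t = 17/22, so KL:LB = t:(1−t) = 17/22:5/22

KL:LB = 17/5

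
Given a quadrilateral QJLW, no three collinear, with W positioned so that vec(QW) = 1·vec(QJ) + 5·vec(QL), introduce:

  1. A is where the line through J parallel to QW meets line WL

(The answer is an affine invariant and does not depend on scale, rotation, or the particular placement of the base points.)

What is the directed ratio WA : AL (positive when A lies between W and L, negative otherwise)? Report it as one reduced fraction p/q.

WA:AL = -5/6

Assign Q = (0, 0), J = (1, 0), L = (0, 1), W = (1, 5) — the answer is frame-independent, so this choice is without loss of generality.
1. A is where the line through J parallel to QW meets line WL ⇒ A = (6, 25)
A = W + t·(L−W) with t = -5, so WA:AL = t:(1−t) = -5:6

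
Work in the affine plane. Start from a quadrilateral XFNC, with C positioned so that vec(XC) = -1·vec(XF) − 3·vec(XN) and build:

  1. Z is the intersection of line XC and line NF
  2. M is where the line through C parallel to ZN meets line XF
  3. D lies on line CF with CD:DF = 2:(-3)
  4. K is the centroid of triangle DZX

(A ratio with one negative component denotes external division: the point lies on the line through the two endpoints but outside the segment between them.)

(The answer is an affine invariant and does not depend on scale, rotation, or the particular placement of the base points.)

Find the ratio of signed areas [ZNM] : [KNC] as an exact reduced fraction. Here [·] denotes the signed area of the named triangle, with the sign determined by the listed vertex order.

Work in coordinates with X = (0, 0), F = (1, 0), N = (0, 1), C = (-1, -3).
1. Z is the intersection of line XC and line NF ⇒ Z = (1/4, 3/4)
2. M is where the line through C parallel to ZN meets line XF ⇒ M = (-4, 0)
3. D lies on line CF with CD:DF = 2:(-3) ⇒ D = (-5, -9)
4. K is the centroid of triangle DZX ⇒ K = (-19/12, -11/4)
2·[ZNM] = 5/4, 2·[KNC] = -31/12
[ZNM]:[KNC] = 5/4:-31/12 = -15/31

[ZNM]:[KNC] = -15/31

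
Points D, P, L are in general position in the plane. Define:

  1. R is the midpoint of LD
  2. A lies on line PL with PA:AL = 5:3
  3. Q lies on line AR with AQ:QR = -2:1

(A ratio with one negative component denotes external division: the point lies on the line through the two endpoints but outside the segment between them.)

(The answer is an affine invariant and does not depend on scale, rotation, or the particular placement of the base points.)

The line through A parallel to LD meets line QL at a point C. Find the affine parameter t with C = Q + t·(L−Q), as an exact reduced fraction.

Work in coordinates with D = (0, 0), P = (1, 0), L = (0, 1).
1. R is the midpoint of LD ⇒ R = (0, 1/2)
2. A lies on line PL with PA:AL = 5:3 ⇒ A = (3/8, 5/8)
3. Q lies on line AR with AQ:QR = -2:1 ⇒ Q = (-3/8, 3/8)
through A parallel to LD: direction (0, -1); meets QL at C = (3/8, 13/8)
C = Q + t·(L−Q) with t = 2

t = 2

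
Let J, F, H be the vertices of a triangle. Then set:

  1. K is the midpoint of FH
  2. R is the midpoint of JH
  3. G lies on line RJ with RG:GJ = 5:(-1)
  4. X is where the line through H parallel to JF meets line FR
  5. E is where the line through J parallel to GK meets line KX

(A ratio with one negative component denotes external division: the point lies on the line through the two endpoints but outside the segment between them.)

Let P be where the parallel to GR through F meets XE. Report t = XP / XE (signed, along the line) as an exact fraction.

Choose coordinates J = (0, 0), F = (1, 0), H = (0, 1).
1. K is the midpoint of FH ⇒ K = (1/2, 1/2)
2. R is the midpoint of JH ⇒ R = (0, 1/2)
3. G lies on line RJ with RG:GJ = 5:(-1) ⇒ G = (0, -1/8)
4. X is where the line through H parallel to JF meets line FR ⇒ X = (-1, 1)
5. E is where the line through J parallel to GK meets line KX ⇒ E = (8/19, 10/19)
through F parallel to GR: direction (0, 5/8); meets XE at P = (1, 1/3)
P = X + t·(E−X) with t = 38/27

t = 38/27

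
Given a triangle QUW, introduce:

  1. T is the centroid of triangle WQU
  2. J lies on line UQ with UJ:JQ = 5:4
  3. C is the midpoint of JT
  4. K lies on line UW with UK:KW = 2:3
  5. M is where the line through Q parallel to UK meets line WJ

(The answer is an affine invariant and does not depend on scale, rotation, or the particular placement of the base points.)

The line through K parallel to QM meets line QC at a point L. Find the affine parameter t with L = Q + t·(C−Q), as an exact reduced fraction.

Choose coordinates Q = (0, 0), U = (1, 0), W = (0, 1).
1. T is the centroid of triangle WQU ⇒ T = (1/3, 1/3)
2. J lies on line UQ with UJ:JQ = 5:4 ⇒ J = (4/9, 0)
3. C is the midpoint of JT ⇒ C = (7/18, 1/6)
4. K lies on line UW with UK:KW = 2:3 ⇒ K = (3/5, 2/5)
5. M is where the line through Q parallel to UK meets line WJ ⇒ M = (4/5, -4/5)
through K parallel to QM: direction (4/5, -4/5); meets QC at L = (7/10, 3/10)
L = Q + t·(C−Q) with t = 9/5

t = 9/5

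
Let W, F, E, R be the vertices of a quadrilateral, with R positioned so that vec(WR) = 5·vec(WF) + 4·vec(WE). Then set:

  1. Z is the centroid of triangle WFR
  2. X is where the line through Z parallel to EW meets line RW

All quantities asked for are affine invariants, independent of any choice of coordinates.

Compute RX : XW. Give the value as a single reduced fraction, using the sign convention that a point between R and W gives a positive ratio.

Assign W = (0, 0), F = (1, 0), E = (0, 1), R = (5, 4) — the answer is frame-independent, so this choice is without loss of generality.
1. Z is the centroid of triangle WFR ⇒ Z = (2, 4/3)
2. X is where the line through Z parallel to EW meets line RW ⇒ X = (2, 8/5)
X = R + t·(W−R) with t = 3/5, so RX:XW = t:(1−t) = 3/5:2/5

RX:XW = 3/2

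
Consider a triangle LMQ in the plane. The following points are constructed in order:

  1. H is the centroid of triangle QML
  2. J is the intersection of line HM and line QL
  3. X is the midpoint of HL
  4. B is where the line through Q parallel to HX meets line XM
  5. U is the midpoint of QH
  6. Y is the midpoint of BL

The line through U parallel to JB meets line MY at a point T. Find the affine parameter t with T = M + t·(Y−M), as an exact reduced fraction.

Work in coordinates with L = (0, 0), M = (1, 0), Q = (0, 1).
1. H is the centroid of triangle QML ⇒ H = (1/3, 1/3)
2. J is the intersection of line HM and line QL ⇒ J = (0, 1/2)
3. X is the midpoint of HL ⇒ X = (1/6, 1/6)
4. B is where the line through Q parallel to HX meets line XM ⇒ B = (-2/3, 1/3)
5. U is the midpoint of QH ⇒ U = (1/6, 2/3)
6. Y is the midpoint of BL ⇒ Y = (-1/3, 1/6)
through U parallel to JB: direction (-2/3, -1/6); meets MY at T = (-4/3, 7/24)
T = M + t·(Y−M) with t = 7/4

t = 7/4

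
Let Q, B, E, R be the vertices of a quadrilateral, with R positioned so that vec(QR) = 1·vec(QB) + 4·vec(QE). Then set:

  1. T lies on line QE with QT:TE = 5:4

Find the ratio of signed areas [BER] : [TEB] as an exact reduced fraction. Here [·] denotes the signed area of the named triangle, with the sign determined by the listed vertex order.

[BER]:[TEB] = 9

Assign Q = (0, 0), B = (1, 0), E = (0, 1), R = (1, 4) — the answer is frame-independent, so this choice is without loss of generality.
1. T lies on line QE with QT:TE = 5:4 ⇒ T = (0, 5/9)
2·[BER] = -4, 2·[TEB] = -4/9
[BER]:[TEB] = -4:-4/9 = 9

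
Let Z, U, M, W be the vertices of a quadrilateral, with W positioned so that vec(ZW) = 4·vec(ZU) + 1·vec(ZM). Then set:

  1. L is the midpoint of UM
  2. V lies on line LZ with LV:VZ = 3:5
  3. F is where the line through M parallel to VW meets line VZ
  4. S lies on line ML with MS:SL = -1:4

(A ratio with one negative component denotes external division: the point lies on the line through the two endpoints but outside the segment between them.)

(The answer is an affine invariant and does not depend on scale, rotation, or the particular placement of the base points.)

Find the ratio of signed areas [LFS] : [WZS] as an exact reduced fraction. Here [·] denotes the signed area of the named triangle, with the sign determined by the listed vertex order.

[LFS]:[WZS] = -35/174

Work in coordinates with Z = (0, 0), U = (1, 0), M = (0, 1), W = (4, 1).
1. L is the midpoint of UM ⇒ L = (1/2, 1/2)
2. V lies on line LZ with LV:VZ = 3:5 ⇒ V = (5/16, 5/16)
3. F is where the line through M parallel to VW meets line VZ ⇒ F = (59/48, 59/48)
4. S lies on line ML with MS:SL = -1:4 ⇒ S = (-1/6, 7/6)
2·[LFS] = 35/36, 2·[WZS] = -29/6
[LFS]:[WZS] = 35/36:-29/6 = -35/174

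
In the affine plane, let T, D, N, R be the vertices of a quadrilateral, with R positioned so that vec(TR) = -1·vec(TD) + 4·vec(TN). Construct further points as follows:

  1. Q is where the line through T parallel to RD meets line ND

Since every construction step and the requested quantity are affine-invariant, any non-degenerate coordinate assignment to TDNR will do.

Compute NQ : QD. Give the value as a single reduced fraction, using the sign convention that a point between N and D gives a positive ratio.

NQ:QD = -1/2

Assign T = (0, 0), D = (1, 0), N = (0, 1), R = (-1, 4) — the answer is frame-independent, so this choice is without loss of generality.
1. Q is where the line through T parallel to RD meets line ND ⇒ Q = (-1, 2)
Q = N + t·(D−N) with t = -1, so NQ:QD = t:(1−t) = -1:2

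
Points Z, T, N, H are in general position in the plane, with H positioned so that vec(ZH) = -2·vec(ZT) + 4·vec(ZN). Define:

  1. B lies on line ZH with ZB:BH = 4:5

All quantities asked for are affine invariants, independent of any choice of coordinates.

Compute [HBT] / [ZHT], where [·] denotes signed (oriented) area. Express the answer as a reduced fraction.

Set Z = (0, 0), T = (1, 0), N = (0, 1), H = (-2, 4); any affine frame gives the same invariant.
1. B lies on line ZH with ZB:BH = 4:5 ⇒ B = (-8/9, 16/9)
2·[HBT] = 20/9, 2·[ZHT] = -4
[HBT]:[ZHT] = 20/9:-4 = -5/9

[HBT]:[ZHT] = -5/9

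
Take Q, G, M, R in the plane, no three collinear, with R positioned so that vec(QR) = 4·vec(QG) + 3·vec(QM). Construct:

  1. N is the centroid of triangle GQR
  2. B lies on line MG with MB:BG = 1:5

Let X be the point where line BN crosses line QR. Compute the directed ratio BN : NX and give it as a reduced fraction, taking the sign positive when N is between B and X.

Choose coordinates Q = (0, 0), G = (1, 0), M = (0, 1), R = (4, 3).
1. N is the centroid of triangle GQR ⇒ N = (5/3, 1)
2. B lies on line MG with MB:BG = 1:5 ⇒ B = (1/6, 5/6)
line BN meets QR at X = (88/69, 22/23)
N = B + t·(X−B) with t = 23/17, so BN:NX = 23/17:-6/17

BN:NX = -23/6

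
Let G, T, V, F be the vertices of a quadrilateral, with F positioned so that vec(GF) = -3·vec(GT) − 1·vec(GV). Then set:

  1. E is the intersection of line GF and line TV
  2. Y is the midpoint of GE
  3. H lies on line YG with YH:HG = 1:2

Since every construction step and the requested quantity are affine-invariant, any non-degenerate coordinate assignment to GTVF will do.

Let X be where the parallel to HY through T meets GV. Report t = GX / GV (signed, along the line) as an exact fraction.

Set G = (0, 0), T = (1, 0), V = (0, 1), F = (-3, -1); any affine frame gives the same invariant.
1. E is the intersection of line GF and line TV ⇒ E = (3/4, 1/4)
2. Y is the midpoint of GE ⇒ Y = (3/8, 1/8)
3. H lies on line YG with YH:HG = 1:2 ⇒ H = (1/4, 1/12)
through T parallel to HY: direction (1/8, 1/24); meets GV at X = (0, -1/3)
X = G + t·(V−G) with t = -1/3

t = -1/3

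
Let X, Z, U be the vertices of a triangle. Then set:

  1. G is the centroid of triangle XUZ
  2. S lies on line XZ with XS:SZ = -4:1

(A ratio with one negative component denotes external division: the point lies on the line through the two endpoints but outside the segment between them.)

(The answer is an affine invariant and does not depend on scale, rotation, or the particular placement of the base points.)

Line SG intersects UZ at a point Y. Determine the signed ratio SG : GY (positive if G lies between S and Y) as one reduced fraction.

SG:GY = -2

Work in coordinates with X = (0, 0), Z = (1, 0), U = (0, 1).
1. G is the centroid of triangle XUZ ⇒ G = (1/3, 1/3)
2. S lies on line XZ with XS:SZ = -4:1 ⇒ S = (4/3, 0)
line SG meets UZ at Y = (5/6, 1/6)
G = S + t·(Y−S) with t = 2, so SG:GY = 2:-1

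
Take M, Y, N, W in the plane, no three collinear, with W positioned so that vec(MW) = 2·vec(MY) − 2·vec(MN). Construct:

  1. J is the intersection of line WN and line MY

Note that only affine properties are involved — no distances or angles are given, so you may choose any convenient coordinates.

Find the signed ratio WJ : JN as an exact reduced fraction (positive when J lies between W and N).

Work in coordinates with M = (0, 0), Y = (1, 0), N = (0, 1), W = (2, -2).
1. J is the intersection of line WN and line MY ⇒ J = (2/3, 0)
J = W + t·(N−W) with t = 2/3, so WJ:JN = t:(1−t) = 2/3:1/3

WJ:JN = 2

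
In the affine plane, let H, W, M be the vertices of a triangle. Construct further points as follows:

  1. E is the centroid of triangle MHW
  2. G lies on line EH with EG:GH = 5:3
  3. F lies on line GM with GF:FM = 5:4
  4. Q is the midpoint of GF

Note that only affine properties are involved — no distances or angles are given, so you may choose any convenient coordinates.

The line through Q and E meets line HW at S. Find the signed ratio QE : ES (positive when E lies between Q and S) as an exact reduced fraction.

QE:ES = 5/48

Work in coordinates with H = (0, 0), W = (1, 0), M = (0, 1).
1. E is the centroid of triangle MHW ⇒ E = (1/3, 1/3)
2. G lies on line EH with EG:GH = 5:3 ⇒ G = (1/8, 1/8)
3. F lies on line GM with GF:FM = 5:4 ⇒ F = (1/18, 11/18)
4. Q is the midpoint of GF ⇒ Q = (13/144, 53/144)
line QE meets HW at S = (8/3, 0)
E = Q + t·(S−Q) with t = 5/53, so QE:ES = 5/53:48/53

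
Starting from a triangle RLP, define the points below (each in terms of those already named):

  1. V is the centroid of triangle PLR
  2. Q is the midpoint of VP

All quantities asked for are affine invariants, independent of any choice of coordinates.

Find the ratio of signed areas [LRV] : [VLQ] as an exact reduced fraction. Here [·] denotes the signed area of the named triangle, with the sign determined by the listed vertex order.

[LRV]:[VLQ] = -2

Choose coordinates R = (0, 0), L = (1, 0), P = (0, 1).
1. V is the centroid of triangle PLR ⇒ V = (1/3, 1/3)
2. Q is the midpoint of VP ⇒ Q = (1/6, 2/3)
2·[LRV] = -1/3, 2·[VLQ] = 1/6
[LRV]:[VLQ] = -1/3:1/6 = -2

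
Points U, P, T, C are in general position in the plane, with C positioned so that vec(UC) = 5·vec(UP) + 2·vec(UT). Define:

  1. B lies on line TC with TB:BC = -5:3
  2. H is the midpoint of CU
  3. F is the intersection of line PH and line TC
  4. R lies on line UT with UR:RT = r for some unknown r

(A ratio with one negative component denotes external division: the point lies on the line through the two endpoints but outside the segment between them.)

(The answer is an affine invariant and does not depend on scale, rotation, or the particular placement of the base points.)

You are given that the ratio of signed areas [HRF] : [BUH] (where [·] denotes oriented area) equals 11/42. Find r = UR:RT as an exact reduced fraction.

r = 1/3

Set U = (0, 0), P = (1, 0), T = (0, 1), C = (5, 2); any affine frame gives the same invariant.
1. B lies on line TC with TB:BC = -5:3 ⇒ B = (25/2, 7/2)
2. H is the midpoint of CU ⇒ H = (5/2, 1)
3. F is the intersection of line PH and line TC ⇒ F = (25/7, 12/7)
4. With UR:RT = r, write λ = r/(r+1) so R = U + λ·(T−U); R is affine-linear in λ
Every point depending on R is an affine combination of R and λ-independent points, so each such coordinate is linear in λ; the λ² term in each signed area is a multiple of (T−U)×(T−U) = 0, so 2·[HRF] and 2·[BUH] are each linear in λ. Evaluating at λ=0 and λ=1:
  2·[HRF] = -15/14·λ − 5/7,   2·[BUH] = -15/4
So [HRF]:[BUH] = (-15/14·λ − 5/7) / (-15/4). Setting this equal to 11/42:
  -15/14·λ − 5/7 = 11/42·(-15/4)  ⇒  λ = 1/4
Then r = λ/(1−λ) = (1/4)/(3/4) = 1/3. Check: with r = 1/3, R = (0, 1/4) and [HRF]:[BUH] = 11/42 as required.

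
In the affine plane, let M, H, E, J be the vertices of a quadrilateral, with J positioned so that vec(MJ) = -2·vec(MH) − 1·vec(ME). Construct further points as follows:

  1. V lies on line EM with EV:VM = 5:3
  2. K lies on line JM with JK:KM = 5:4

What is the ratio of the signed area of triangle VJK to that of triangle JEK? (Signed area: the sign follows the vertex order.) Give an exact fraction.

[VJK]:[JEK] = -3/8

Work in coordinates with M = (0, 0), H = (1, 0), E = (0, 1), J = (-2, -1).
1. V lies on line EM with EV:VM = 5:3 ⇒ V = (0, 3/8)
2. K lies on line JM with JK:KM = 5:4 ⇒ K = (-8/9, -4/9)
2·[VJK] = 5/12, 2·[JEK] = -10/9
[VJK]:[JEK] = 5/12:-10/9 = -3/8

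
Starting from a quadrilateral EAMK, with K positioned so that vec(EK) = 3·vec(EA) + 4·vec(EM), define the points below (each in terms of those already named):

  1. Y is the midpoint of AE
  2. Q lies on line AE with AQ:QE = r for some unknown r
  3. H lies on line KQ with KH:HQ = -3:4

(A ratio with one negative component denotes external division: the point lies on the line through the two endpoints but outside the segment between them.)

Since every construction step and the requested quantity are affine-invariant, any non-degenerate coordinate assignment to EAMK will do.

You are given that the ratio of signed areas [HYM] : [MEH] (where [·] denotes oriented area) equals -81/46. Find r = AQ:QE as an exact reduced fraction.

r = 2/5

Assign E = (0, 0), A = (1, 0), M = (0, 1), K = (3, 4) — the answer is frame-independent, so this choice is without loss of generality.
1. Y is the midpoint of AE ⇒ Y = (1/2, 0)
2. With AQ:QE = r, write λ = r/(r+1) so Q = A + λ·(E−A); Q is affine-linear in λ
3. H lies on line KQ with KH:HQ = -3:4 ⇒ H is an affine combination of earlier points and hence also affine-linear in λ
Every point depending on Q is an affine combination of Q and λ-independent points, so each such coordinate is linear in λ; the λ² term in each signed area is a multiple of (E−A)×(E−A) = 0, so 2·[HYM] and 2·[MEH] are each linear in λ. Evaluating at λ=0 and λ=1:
  2·[HYM] = -3·λ − 33/2,   2·[MEH] = 3·λ + 9
So [HYM]:[MEH] = (-3·λ − 33/2) / (3·λ + 9). Setting this equal to -81/46:
  -3·λ − 33/2 = -81/46·(3·λ + 9)  ⇒  λ = 2/7
Then r = λ/(1−λ) = (2/7)/(5/7) = 2/5. Check: with r = 2/5, Q = (5/7, 0) and [HYM]:[MEH] = -81/46 as required.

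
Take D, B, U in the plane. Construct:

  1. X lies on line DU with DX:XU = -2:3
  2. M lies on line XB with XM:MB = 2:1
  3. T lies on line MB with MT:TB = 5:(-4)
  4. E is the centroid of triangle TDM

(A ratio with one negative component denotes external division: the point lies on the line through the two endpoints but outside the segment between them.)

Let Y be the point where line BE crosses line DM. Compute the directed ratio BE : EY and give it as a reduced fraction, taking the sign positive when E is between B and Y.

BE:EY = -2/5

Set D = (0, 0), B = (1, 0), U = (0, 1); any affine frame gives the same invariant.
1. X lies on line DU with DX:XU = -2:3 ⇒ X = (0, -2)
2. M lies on line XB with XM:MB = 2:1 ⇒ M = (2/3, -2/3)
3. T lies on line MB with MT:TB = 5:(-4) ⇒ T = (7/3, 8/3)
4. E is the centroid of triangle TDM ⇒ E = (1, 2/3)
line BE meets DM at Y = (1, -1)
E = B + t·(Y−B) with t = -2/3, so BE:EY = -2/3:5/3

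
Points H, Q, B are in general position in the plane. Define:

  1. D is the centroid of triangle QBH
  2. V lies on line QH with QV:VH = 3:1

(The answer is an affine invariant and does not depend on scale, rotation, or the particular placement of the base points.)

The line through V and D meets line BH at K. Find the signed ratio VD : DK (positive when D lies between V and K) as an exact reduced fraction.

VD:DK = -1/4

Assign H = (0, 0), Q = (1, 0), B = (0, 1) — the answer is frame-independent, so this choice is without loss of generality.
1. D is the centroid of triangle QBH ⇒ D = (1/3, 1/3)
2. V lies on line QH with QV:VH = 3:1 ⇒ V = (1/4, 0)
line VD meets BH at K = (0, -1)
D = V + t·(K−V) with t = -1/3, so VD:DK = -1/3:4/3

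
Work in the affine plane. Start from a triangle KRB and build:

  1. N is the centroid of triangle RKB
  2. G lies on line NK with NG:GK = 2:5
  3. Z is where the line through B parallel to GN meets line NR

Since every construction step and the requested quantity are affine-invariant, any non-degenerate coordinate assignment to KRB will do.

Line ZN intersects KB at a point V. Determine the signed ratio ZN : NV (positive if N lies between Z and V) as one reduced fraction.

ZN:NV = -2

Choose coordinates K = (0, 0), R = (1, 0), B = (0, 1).
1. N is the centroid of triangle RKB ⇒ N = (1/3, 1/3)
2. G lies on line NK with NG:GK = 2:5 ⇒ G = (5/21, 5/21)
3. Z is where the line through B parallel to GN meets line NR ⇒ Z = (-1/3, 2/3)
line ZN meets KB at V = (0, 1/2)
N = Z + t·(V−Z) with t = 2, so ZN:NV = 2:-1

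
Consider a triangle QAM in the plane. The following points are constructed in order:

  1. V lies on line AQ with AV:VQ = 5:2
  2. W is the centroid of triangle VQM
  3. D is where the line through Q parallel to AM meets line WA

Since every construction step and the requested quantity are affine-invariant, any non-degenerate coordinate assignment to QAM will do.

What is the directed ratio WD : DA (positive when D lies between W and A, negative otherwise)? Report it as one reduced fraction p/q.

WD:DA = -3/7

Assign Q = (0, 0), A = (1, 0), M = (0, 1) — the answer is frame-independent, so this choice is without loss of generality.
1. V lies on line AQ with AV:VQ = 5:2 ⇒ V = (2/7, 0)
2. W is the centroid of triangle VQM ⇒ W = (2/21, 1/3)
3. D is where the line through Q parallel to AM meets line WA ⇒ D = (-7/12, 7/12)
D = W + t·(A−W) with t = -3/4, so WD:DA = t:(1−t) = -3/4:7/4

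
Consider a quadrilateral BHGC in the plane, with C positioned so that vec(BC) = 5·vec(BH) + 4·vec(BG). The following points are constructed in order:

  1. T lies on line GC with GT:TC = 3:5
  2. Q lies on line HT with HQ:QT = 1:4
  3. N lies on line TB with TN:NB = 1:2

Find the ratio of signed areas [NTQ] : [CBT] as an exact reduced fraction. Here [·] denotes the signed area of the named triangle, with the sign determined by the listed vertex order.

[NTQ]:[CBT] = 68/375

Work in coordinates with B = (0, 0), H = (1, 0), G = (0, 1), C = (5, 4).
1. T lies on line GC with GT:TC = 3:5 ⇒ T = (15/8, 17/8)
2. Q lies on line HT with HQ:QT = 1:4 ⇒ Q = (47/40, 17/40)
3. N lies on line TB with TN:NB = 1:2 ⇒ N = (5/4, 17/12)
2·[NTQ] = -17/30, 2·[CBT] = -25/8
[NTQ]:[CBT] = -17/30:-25/8 = 68/375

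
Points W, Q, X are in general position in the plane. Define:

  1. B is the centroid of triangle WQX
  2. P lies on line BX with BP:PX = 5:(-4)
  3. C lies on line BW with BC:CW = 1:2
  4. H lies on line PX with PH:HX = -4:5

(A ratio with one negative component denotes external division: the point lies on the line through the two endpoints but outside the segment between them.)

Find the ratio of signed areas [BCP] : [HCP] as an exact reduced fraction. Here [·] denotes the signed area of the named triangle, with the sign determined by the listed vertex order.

[BCP]:[HCP] = -5/16

Assign W = (0, 0), Q = (1, 0), X = (0, 1) — the answer is frame-independent, so this choice is without loss of generality.
1. B is the centroid of triangle WQX ⇒ B = (1/3, 1/3)
2. P lies on line BX with BP:PX = 5:(-4) ⇒ P = (-4/3, 11/3)
3. C lies on line BW with BC:CW = 1:2 ⇒ C = (2/9, 2/9)
4. H lies on line PX with PH:HX = -4:5 ⇒ H = (-20/3, 43/3)
2·[BCP] = -5/9, 2·[HCP] = 16/9
[BCP]:[HCP] = -5/9:16/9 = -5/16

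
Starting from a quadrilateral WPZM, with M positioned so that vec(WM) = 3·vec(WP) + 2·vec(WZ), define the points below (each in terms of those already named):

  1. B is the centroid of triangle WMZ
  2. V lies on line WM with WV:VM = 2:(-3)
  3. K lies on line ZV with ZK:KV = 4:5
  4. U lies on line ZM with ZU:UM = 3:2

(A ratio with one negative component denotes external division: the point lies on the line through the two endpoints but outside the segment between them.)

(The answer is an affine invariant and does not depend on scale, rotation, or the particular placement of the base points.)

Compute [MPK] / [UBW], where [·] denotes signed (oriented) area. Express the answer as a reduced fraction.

Set W = (0, 0), P = (1, 0), Z = (0, 1), M = (3, 2); any affine frame gives the same invariant.
1. B is the centroid of triangle WMZ ⇒ B = (1, 1)
2. V lies on line WM with WV:VM = 2:(-3) ⇒ V = (-6, -4)
3. K lies on line ZV with ZK:KV = 4:5 ⇒ K = (-8/3, -11/9)
4. U lies on line ZM with ZU:UM = 3:2 ⇒ U = (9/5, 8/5)
2·[MPK] = -44/9, 2·[UBW] = 1/5
[MPK]:[UBW] = -44/9:1/5 = -220/9

[MPK]:[UBW] = -220/9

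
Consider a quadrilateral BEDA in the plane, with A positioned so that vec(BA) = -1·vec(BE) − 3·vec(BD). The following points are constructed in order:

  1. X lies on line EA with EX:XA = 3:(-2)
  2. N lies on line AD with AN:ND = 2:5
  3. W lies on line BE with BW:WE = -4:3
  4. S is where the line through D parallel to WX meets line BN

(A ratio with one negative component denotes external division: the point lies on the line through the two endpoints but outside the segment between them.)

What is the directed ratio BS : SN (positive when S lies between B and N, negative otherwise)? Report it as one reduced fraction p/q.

BS:SN = -7/15

Choose coordinates B = (0, 0), E = (1, 0), D = (0, 1), A = (-1, -3).
1. X lies on line EA with EX:XA = 3:(-2) ⇒ X = (-5, -9)
2. N lies on line AD with AN:ND = 2:5 ⇒ N = (-5/7, -13/7)
3. W lies on line BE with BW:WE = -4:3 ⇒ W = (4, 0)
4. S is where the line through D parallel to WX meets line BN ⇒ S = (5/8, 13/8)
S = B + t·(N−B) with t = -7/8, so BS:SN = t:(1−t) = -7/8:15/8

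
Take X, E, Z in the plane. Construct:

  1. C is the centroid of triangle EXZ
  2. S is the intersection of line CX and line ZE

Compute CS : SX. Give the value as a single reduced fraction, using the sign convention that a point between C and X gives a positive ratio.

CS:SX = -1/3

Work in coordinates with X = (0, 0), E = (1, 0), Z = (0, 1).
1. C is the centroid of triangle EXZ ⇒ C = (1/3, 1/3)
2. S is the intersection of line CX and line ZE ⇒ S = (1/2, 1/2)
S = C + t·(X−C) with t = -1/2, so CS:SX = t:(1−t) = -1/2:3/2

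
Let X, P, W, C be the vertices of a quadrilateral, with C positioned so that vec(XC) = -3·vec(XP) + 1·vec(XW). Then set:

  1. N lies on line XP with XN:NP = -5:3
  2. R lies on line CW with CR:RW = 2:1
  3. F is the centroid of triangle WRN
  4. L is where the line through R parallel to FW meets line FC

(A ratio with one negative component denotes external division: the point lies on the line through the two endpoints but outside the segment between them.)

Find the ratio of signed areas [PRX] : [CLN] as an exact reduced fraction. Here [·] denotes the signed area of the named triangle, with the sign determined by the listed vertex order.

Work in coordinates with X = (0, 0), P = (1, 0), W = (0, 1), C = (-3, 1).
1. N lies on line XP with XN:NP = -5:3 ⇒ N = (5/2, 0)
2. R lies on line CW with CR:RW = 2:1 ⇒ R = (-1, 1)
3. F is the centroid of triangle WRN ⇒ F = (1/2, 2/3)
4. L is where the line through R parallel to FW meets line FC ⇒ L = (-2/3, 7/9)
2·[PRX] = 1, 2·[CLN] = -10/9
[PRX]:[CLN] = 1:-10/9 = -9/10

[PRX]:[CLN] = -9/10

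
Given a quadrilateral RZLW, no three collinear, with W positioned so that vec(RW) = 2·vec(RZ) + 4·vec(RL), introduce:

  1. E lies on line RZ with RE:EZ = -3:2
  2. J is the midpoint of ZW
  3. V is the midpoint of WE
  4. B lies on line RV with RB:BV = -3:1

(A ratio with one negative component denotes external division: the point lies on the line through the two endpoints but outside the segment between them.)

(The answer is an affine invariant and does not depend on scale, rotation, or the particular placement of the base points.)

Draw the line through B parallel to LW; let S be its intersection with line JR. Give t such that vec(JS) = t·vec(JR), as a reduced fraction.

Set R = (0, 0), Z = (1, 0), L = (0, 1), W = (2, 4); any affine frame gives the same invariant.
1. E lies on line RZ with RE:EZ = -3:2 ⇒ E = (3, 0)
2. J is the midpoint of ZW ⇒ J = (3/2, 2)
3. V is the midpoint of WE ⇒ V = (5/2, 2)
4. B lies on line RV with RB:BV = -3:1 ⇒ B = (15/4, 3)
through B parallel to LW: direction (2, 3); meets JR at S = (63/4, 21)
S = J + t·(R−J) with t = -19/2

t = -19/2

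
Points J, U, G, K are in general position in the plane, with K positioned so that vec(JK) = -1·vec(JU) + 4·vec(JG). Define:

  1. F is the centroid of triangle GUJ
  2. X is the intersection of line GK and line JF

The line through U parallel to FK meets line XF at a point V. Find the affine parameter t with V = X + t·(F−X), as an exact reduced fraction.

Choose coordinates J = (0, 0), U = (1, 0), G = (0, 1), K = (-1, 4).
1. F is the centroid of triangle GUJ ⇒ F = (1/3, 1/3)
2. X is the intersection of line GK and line JF ⇒ X = (1/4, 1/4)
through U parallel to FK: direction (-4/3, 11/3); meets XF at V = (11/15, 11/15)
V = X + t·(F−X) with t = 29/5

t = 29/5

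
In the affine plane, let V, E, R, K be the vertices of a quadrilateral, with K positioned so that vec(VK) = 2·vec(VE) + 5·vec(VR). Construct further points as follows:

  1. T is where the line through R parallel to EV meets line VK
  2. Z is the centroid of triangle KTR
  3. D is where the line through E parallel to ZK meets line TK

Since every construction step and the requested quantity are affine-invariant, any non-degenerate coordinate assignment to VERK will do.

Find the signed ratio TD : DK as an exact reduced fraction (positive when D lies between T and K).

TD:DK = -21/25

Choose coordinates V = (0, 0), E = (1, 0), R = (0, 1), K = (2, 5).
1. T is where the line through R parallel to EV meets line VK ⇒ T = (2/5, 1)
2. Z is the centroid of triangle KTR ⇒ Z = (4/5, 7/3)
3. D is where the line through E parallel to ZK meets line TK ⇒ D = (-8, -20)
D = T + t·(K−T) with t = -21/4, so TD:DK = t:(1−t) = -21/4:25/4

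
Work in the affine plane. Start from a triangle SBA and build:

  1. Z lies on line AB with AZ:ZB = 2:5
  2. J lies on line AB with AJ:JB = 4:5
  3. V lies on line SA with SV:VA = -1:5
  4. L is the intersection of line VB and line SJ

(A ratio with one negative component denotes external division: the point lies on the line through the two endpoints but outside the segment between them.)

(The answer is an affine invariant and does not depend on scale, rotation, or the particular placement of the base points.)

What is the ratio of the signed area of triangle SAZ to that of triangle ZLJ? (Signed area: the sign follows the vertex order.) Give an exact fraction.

Work in coordinates with S = (0, 0), B = (1, 0), A = (0, 1).
1. Z lies on line AB with AZ:ZB = 2:5 ⇒ Z = (2/7, 5/7)
2. J lies on line AB with AJ:JB = 4:5 ⇒ J = (4/9, 5/9)
3. V lies on line SA with SV:VA = -1:5 ⇒ V = (0, -1/4)
4. L is the intersection of line VB and line SJ ⇒ L = (-1/4, -5/16)
2·[SAZ] = -2/7, 2·[ZLJ] = 125/504
[SAZ]:[ZLJ] = -2/7:125/504 = -144/125

[SAZ]:[ZLJ] = -144/125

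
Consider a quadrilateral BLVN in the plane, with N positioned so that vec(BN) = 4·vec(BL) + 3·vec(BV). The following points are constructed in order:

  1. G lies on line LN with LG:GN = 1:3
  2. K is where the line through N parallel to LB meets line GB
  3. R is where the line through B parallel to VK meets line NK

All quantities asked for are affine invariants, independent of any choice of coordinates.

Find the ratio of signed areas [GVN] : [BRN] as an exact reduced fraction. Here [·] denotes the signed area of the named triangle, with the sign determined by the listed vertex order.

[GVN]:[BRN] = -3/13

Set B = (0, 0), L = (1, 0), V = (0, 1), N = (4, 3); any affine frame gives the same invariant.
1. G lies on line LN with LG:GN = 1:3 ⇒ G = (7/4, 3/4)
2. K is where the line through N parallel to LB meets line GB ⇒ K = (7, 3)
3. R is where the line through B parallel to VK meets line NK ⇒ R = (21/2, 3)
2·[GVN] = -9/2, 2·[BRN] = 39/2
[GVN]:[BRN] = -9/2:39/2 = -3/13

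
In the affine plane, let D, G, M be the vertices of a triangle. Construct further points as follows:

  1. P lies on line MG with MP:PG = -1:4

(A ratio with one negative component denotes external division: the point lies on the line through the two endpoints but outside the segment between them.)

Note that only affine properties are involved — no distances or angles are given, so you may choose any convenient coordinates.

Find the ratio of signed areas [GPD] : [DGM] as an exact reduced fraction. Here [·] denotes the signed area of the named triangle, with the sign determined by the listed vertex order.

Work in coordinates with D = (0, 0), G = (1, 0), M = (0, 1).
1. P lies on line MG with MP:PG = -1:4 ⇒ P = (-1/3, 4/3)
2·[GPD] = 4/3, 2·[DGM] = 1
[GPD]:[DGM] = 4/3:1 = 4/3

[GPD]:[DGM] = 4/3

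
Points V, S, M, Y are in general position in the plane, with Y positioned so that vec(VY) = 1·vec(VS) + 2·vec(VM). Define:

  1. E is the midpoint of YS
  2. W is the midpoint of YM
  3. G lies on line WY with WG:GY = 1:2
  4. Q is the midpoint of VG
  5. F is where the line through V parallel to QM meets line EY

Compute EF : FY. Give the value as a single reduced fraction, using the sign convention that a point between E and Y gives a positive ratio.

Choose coordinates V = (0, 0), S = (1, 0), M = (0, 1), Y = (1, 2).
1. E is the midpoint of YS ⇒ E = (1, 1)
2. W is the midpoint of YM ⇒ W = (1/2, 3/2)
3. G lies on line WY with WG:GY = 1:2 ⇒ G = (2/3, 5/3)
4. Q is the midpoint of VG ⇒ Q = (1/3, 5/6)
5. F is where the line through V parallel to QM meets line EY ⇒ F = (1, -1/2)
F = E + t·(Y−E) with t = -3/2, so EF:FY = t:(1−t) = -3/2:5/2

EF:FY = -3/5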